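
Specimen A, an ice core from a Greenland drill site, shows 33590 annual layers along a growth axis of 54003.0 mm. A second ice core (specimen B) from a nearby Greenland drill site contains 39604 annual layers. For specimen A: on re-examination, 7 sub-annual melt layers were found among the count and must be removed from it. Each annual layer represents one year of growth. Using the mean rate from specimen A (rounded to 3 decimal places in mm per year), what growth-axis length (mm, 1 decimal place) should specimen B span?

63683.2 mm

Specimen A: after corrections the count is 33590 − 7 = 33583 annual layers.
A: Extension rate ≈ 54003.0 / 33583 = 1.608 mm/year.
For B, 1.608 mm/year × 39604 years = 63683.2 mm.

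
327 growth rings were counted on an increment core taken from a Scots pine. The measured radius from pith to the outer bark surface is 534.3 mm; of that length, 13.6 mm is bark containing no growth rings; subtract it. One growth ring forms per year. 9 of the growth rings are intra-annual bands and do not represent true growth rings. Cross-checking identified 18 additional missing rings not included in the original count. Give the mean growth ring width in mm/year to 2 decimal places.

1.55 mm/year

Correcting the raw count gives 327 − 9 + 18 = 336 true growth rings.
Net length = 534.3 − 13.6 = 520.7 mm.
Extension rate ≈ 520.7 / 336 = 1.55 mm/year.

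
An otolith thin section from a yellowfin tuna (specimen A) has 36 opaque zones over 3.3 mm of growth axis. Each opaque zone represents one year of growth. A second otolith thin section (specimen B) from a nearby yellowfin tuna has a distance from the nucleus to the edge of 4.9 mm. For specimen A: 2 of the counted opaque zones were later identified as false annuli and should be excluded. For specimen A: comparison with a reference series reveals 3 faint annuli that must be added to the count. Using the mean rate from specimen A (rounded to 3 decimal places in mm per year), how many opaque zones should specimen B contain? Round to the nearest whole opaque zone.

Specimen A: adjusted count: 36 − 2 + 3 = 37 opaque zones.
A: Mean rate = 3.3 mm / 37 years ≈ 0.089 mm/yr.
For B, 4.9 / 0.089 = 55.06 years ≈ 55 opaque zones.

55 opaque zones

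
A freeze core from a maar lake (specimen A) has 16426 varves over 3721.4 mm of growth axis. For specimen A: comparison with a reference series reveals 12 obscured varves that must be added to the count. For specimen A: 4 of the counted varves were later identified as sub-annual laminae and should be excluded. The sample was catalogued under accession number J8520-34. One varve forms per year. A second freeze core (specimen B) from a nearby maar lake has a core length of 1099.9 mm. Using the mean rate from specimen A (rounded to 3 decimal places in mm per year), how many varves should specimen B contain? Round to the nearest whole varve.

4867 varves

Specimen A: after corrections the count is 16426 − 4 + 12 = 16434 varves.
A: Extension rate ≈ 3721.4 / 16434 = 0.226 mm/yr.
Specimen B: 1099.9 mm / 0.226 mm per year = 4866.81 years ≈ 4867 varves.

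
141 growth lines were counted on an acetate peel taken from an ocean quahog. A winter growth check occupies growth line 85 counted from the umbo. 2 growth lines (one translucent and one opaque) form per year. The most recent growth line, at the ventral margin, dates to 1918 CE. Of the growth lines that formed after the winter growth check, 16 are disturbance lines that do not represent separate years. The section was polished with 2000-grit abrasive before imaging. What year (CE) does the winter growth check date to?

1898 CE

The winter growth check sits at growth line 85 from the umbo, so 141 − 85 = 56 growth lines formed after it.
Removing the 16 false growth lines leaves 56 − 16 = 40 true growth lines beyond the winter growth check.
Dividing by 2 growth lines per year: 40 / 2 = 20 years.
1918 − 20 = 1898 CE.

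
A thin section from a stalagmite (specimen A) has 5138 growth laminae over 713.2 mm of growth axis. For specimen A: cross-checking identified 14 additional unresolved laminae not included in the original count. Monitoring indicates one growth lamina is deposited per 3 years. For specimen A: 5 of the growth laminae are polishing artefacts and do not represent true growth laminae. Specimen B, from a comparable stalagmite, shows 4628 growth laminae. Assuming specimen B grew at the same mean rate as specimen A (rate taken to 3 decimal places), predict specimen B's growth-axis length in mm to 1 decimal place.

638.7 mm

Specimen A: true growth lamina count = 5138 − 5 + 14 = 5147.
Specimen A: 5147 growth laminae at 3 years each span 5147 × 3 = 15441 years.
A: Mean rate = 713.2 mm / 15441 years ≈ 0.046 mm/year.
Specimen B: multiplying by 3 years per growth lamina: 4628 × 3 = 13884 years. For B, 0.046 mm/year × 13884 years = 638.7 mm.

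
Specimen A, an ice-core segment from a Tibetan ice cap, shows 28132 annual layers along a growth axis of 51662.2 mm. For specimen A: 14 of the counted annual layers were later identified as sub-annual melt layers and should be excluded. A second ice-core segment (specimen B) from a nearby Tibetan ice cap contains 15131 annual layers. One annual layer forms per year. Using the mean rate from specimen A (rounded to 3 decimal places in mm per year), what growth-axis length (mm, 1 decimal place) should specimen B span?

27795.6 mm

Specimen A: after corrections the count is 28132 − 14 = 28118 annual layers.
A: 51662.2 mm over 28118 years gives 51662.2 / 28118 ≈ 1.837 mm/yr.
B's length ≈ 1.837 × 15131 = 27795.6 mm.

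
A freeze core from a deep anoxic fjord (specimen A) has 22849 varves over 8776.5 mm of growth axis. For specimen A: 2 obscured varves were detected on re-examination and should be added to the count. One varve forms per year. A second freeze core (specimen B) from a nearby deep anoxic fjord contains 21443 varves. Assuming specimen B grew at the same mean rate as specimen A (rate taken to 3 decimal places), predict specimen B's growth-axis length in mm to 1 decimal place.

8234.1 mm

Specimen A: adjusted count: 22849 + 2 = 22851 varves.
A: Mean rate = 8776.5 mm / 22851 years ≈ 0.384 mm per year.
For B, 0.384 mm/year × 21443 years = 8234.1 mm.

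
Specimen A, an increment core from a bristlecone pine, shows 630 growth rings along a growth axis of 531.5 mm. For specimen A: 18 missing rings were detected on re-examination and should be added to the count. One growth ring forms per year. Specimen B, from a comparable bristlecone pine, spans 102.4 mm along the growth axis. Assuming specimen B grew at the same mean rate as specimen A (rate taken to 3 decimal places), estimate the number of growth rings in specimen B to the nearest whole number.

Specimen A: correcting the raw count gives 630 + 18 = 648 true growth rings.
A: 531.5 mm over 648 years gives 531.5 / 648 ≈ 0.820 mm/yr.
For B, 102.4 / 0.820 = 124.88 years ≈ 125 growth rings.

125 growth rings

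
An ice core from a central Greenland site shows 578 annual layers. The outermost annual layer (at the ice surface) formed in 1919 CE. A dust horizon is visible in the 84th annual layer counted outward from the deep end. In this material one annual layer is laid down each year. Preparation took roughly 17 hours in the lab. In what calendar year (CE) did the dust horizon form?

1425 CE

The dust horizon sits at annual layer 84 from the deep end, so 578 − 84 = 494 annual layers formed after it.
1919 − 494 = 1425 CE.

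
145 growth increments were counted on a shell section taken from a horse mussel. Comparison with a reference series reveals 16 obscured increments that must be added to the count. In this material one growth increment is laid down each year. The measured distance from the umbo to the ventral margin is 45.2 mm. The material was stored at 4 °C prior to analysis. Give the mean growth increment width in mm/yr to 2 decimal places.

After corrections the count is 145 + 16 = 161 growth increments.
Mean rate = 45.2 mm / 161 years ≈ 0.28 mm/yr.

0.28 mm/yr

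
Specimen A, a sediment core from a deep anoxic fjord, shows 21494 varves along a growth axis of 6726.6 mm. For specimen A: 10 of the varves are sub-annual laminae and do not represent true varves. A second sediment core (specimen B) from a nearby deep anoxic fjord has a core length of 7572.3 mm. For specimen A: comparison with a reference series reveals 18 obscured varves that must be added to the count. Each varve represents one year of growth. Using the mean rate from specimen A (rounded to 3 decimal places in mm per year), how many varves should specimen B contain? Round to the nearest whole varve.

Specimen A: correcting the raw count gives 21494 − 10 + 18 = 21502 true varves.
A: 6726.6 mm over 21502 years gives 6726.6 / 21502 ≈ 0.313 mm/yr.
B spans 7572.3 / 0.313 = 24192.65 years ≈ 24193 varves.

24193 varves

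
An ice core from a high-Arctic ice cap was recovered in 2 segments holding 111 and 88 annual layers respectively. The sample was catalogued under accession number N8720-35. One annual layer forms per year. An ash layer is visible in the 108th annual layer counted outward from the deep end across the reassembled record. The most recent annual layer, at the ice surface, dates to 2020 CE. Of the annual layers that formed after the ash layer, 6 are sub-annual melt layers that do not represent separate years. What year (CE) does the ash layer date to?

1935 CE

Total annual layers = 111 + 88 = 199.
Between annual layer 108 and the ice surface there are 199 − 108 = 91 annual layers.
Excluding 6 false annual layers: 91 − 6 = 85.
Counting back 85 years from 2020 CE places the ash layer in 2020 − 85 = 1935 CE.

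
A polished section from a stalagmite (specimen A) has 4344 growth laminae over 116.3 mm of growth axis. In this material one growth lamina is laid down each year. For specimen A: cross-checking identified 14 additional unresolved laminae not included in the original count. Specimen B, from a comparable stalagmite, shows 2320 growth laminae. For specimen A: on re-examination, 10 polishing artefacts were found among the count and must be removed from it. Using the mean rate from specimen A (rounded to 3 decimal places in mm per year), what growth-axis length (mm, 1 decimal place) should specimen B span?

Specimen A: correcting the raw count gives 4344 − 10 + 14 = 4348 true growth laminae.
A: 116.3 mm over 4348 years gives 116.3 / 4348 ≈ 0.027 mm per year.
Length of B = 0.027 × 2320 = 62.6 mm.

62.6 mm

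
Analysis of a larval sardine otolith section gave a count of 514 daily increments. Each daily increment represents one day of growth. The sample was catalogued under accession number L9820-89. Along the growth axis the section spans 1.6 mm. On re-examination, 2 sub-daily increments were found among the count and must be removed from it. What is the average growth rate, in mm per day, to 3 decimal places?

0.003 mm per day

After corrections the count is 514 − 2 = 512 daily increments.
Extension rate ≈ 1.6 / 512 = 0.003 mm per day.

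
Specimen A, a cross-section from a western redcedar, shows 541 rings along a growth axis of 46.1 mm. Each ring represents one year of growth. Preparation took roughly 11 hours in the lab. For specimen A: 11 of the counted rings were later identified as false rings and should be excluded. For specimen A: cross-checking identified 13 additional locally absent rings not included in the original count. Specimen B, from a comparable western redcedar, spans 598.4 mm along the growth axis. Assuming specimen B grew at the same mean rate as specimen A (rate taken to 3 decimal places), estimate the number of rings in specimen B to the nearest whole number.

7040 rings

Specimen A: adjusted count: 541 − 11 + 13 = 543 rings.
A: Extension rate ≈ 46.1 / 543 = 0.085 mm/yr.
Specimen B: 598.4 mm / 0.085 mm per year = 7040.00 years ≈ 7040 rings.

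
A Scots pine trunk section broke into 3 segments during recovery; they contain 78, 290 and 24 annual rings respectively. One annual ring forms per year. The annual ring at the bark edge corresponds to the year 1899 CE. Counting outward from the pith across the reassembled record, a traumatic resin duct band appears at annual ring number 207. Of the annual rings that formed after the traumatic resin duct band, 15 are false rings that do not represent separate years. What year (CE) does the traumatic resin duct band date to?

1729 CE

Total annual rings = 78 + 290 + 24 = 392.
The traumatic resin duct band sits at annual ring 207 from the pith, so 392 − 207 = 185 annual rings formed after it.
185 − 15 false = 170 true annual rings after the traumatic resin duct band.
1899 − 170 = 1729 CE.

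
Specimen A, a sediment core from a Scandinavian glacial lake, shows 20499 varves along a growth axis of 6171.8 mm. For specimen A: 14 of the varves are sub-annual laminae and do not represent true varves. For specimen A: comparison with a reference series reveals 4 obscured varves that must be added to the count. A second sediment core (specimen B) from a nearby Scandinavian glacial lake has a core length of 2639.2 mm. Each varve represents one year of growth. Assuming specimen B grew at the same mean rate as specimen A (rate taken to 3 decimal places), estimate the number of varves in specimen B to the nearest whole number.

8768 varves

Specimen A: true varve count = 20499 − 14 + 4 = 20489.
A: Mean rate = 6171.8 mm / 20489 years ≈ 0.301 mm/yr.
For B, 2639.2 / 0.301 = 8768.11 years ≈ 8768 varves.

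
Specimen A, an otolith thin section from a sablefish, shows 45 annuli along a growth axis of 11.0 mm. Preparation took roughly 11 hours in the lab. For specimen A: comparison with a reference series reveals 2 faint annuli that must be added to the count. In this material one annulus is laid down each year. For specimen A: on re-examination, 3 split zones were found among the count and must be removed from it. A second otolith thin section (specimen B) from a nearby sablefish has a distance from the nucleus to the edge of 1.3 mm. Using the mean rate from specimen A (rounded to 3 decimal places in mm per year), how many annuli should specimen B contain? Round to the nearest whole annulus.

Specimen A: after corrections the count is 45 − 3 + 2 = 44 annuli.
A: Extension rate ≈ 11.0 / 44 = 0.250 mm/yr.
B spans 1.3 / 0.250 = 5.20 years ≈ 5 annuli.

5 annuli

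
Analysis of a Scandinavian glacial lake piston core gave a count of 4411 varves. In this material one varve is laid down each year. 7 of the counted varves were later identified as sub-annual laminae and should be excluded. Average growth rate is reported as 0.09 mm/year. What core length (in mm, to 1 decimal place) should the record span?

Correcting the raw count gives 4411 − 7 = 4404 true varves.
Predicted length = 0.09 mm/year × 4404 years = 396.4 mm.

396.4 mm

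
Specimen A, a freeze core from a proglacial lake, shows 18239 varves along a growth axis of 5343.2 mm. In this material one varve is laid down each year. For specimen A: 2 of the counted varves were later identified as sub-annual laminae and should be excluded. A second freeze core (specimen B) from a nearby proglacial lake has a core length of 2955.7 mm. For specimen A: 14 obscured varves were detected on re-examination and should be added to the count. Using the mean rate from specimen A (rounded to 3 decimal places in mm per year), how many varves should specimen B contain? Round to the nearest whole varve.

Specimen A: correcting the raw count gives 18239 − 2 + 14 = 18251 true varves.
A: Mean rate = 5343.2 mm / 18251 years ≈ 0.293 mm/yr.
Specimen B: 2955.7 mm / 0.293 mm per year = 10087.71 years ≈ 10088 varves.

10088 varves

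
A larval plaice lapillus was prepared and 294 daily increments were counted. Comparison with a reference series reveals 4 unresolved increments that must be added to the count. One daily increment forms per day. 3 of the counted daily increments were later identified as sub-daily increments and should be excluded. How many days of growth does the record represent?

295 days

Adjusted count: 294 − 3 + 4 = 295 daily increments.
One daily increment per day makes the duration 295 days.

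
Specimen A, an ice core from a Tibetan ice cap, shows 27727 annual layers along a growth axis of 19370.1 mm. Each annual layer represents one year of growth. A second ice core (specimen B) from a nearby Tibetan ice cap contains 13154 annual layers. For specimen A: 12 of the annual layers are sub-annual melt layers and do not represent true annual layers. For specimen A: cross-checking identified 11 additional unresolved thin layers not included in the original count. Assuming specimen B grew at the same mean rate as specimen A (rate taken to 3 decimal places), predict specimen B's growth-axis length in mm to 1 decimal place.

9194.6 mm

Specimen A: true annual layer count = 27727 − 12 + 11 = 27726.
A: 19370.1 mm over 27726 years gives 19370.1 / 27726 ≈ 0.699 mm/yr.
B's length ≈ 0.699 × 13154 = 9194.6 mm.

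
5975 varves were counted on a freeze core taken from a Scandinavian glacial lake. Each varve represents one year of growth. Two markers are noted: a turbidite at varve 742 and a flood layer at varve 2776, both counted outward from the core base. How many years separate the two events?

2034 yr

2776 − 742 = 2034 varves lie between the two events.
At one varve per year, 2034 years elapsed between them.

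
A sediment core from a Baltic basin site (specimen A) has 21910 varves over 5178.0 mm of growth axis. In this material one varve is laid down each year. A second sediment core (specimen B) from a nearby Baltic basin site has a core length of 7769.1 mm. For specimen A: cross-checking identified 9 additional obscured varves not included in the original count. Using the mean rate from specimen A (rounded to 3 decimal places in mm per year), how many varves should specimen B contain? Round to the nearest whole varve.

Specimen A: adjusted count: 21910 + 9 = 21919 varves.
A: Extension rate ≈ 5178.0 / 21919 = 0.236 mm/year.
B spans 7769.1 / 0.236 = 32919.92 years ≈ 32920 varves.

32920 varves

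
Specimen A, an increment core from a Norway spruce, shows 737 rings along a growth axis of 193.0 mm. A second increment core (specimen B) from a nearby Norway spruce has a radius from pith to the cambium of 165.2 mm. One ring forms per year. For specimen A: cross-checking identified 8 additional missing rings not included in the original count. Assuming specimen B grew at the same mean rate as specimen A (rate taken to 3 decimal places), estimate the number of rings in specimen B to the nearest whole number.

Specimen A: correcting the raw count gives 737 + 8 = 745 true rings.
A: Extension rate ≈ 193.0 / 745 = 0.259 mm/year.
Specimen B: 165.2 mm / 0.259 mm per year = 637.84 years ≈ 638 rings.

638 rings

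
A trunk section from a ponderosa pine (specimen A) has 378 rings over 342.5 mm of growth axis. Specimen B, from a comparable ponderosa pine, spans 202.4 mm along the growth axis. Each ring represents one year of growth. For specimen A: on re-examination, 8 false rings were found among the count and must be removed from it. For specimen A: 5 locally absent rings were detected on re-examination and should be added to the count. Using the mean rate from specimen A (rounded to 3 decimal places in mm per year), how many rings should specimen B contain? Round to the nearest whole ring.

222 rings

Specimen A: after corrections the count is 378 − 8 + 5 = 375 rings.
A: 342.5 mm over 375 years gives 342.5 / 375 ≈ 0.913 mm/yr.
B spans 202.4 / 0.913 = 221.69 years ≈ 222 rings.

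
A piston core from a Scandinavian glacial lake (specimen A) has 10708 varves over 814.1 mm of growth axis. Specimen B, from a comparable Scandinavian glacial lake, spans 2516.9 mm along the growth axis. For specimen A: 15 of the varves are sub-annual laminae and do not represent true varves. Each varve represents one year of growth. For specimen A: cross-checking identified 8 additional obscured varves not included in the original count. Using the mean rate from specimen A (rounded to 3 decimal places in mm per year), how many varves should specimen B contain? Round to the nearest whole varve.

Specimen A: after corrections the count is 10708 − 15 + 8 = 10701 varves.
A: Extension rate ≈ 814.1 / 10701 = 0.076 mm/year.
B spans 2516.9 / 0.076 = 33117.11 years ≈ 33117 varves.

33117 varves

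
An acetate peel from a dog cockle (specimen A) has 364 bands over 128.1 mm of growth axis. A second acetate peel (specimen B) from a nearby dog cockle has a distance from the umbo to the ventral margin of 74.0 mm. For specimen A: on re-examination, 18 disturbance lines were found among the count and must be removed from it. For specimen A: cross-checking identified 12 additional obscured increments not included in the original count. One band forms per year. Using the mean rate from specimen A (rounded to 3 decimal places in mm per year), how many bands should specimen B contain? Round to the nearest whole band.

207 bands

Specimen A: adjusted count: 364 − 18 + 12 = 358 bands.
A: 128.1 mm over 358 years gives 128.1 / 358 ≈ 0.358 mm/year.
B spans 74.0 / 0.358 = 206.70 years ≈ 207 bands.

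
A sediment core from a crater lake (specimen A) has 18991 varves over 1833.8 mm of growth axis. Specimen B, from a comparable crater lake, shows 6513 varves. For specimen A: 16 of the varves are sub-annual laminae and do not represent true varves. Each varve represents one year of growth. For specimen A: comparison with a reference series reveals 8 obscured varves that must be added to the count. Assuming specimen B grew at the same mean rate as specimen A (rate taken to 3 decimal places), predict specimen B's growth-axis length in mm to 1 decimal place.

Specimen A: correcting the raw count gives 18991 − 16 + 8 = 18983 true varves.
A: Mean rate = 1833.8 mm / 18983 years ≈ 0.097 mm/yr.
For B, 0.097 mm/year × 6513 years = 631.8 mm.

631.8 mm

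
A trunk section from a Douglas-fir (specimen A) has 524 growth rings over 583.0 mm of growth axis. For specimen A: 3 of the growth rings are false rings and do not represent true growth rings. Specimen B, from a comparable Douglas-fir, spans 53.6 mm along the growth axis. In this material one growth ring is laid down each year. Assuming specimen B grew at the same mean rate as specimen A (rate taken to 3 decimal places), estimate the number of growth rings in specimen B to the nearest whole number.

48 growth rings

Specimen A: correcting the raw count gives 524 − 3 = 521 true growth rings.
A: Extension rate ≈ 583.0 / 521 = 1.119 mm/yr.
For B, 53.6 / 1.119 = 47.90 years ≈ 48 growth rings.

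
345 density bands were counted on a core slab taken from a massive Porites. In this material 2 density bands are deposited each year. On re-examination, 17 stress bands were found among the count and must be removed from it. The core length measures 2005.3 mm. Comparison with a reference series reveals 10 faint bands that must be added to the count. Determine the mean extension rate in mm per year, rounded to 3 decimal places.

11.866 mm per year

Correcting the raw count gives 345 − 17 + 10 = 338 true density bands.
338 density bands at 2 per year is 338 / 2 = 169 years.
Mean rate = 2005.3 mm / 169 years ≈ 11.866 mm per year.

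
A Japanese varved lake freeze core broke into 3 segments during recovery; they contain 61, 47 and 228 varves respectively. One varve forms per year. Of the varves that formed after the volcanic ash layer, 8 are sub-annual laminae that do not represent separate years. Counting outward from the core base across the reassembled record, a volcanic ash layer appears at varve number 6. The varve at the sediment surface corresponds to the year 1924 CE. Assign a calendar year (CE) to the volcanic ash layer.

1602 CE

Total varves = 61 + 47 + 228 = 336.
The volcanic ash layer sits at varve 6 from the core base, so 336 − 6 = 330 varves formed after it.
Removing the 8 false varves leaves 330 − 8 = 322 true varves beyond the volcanic ash layer.
Counting back 322 years from 1924 CE places the volcanic ash layer in 1924 − 322 = 1602 CE.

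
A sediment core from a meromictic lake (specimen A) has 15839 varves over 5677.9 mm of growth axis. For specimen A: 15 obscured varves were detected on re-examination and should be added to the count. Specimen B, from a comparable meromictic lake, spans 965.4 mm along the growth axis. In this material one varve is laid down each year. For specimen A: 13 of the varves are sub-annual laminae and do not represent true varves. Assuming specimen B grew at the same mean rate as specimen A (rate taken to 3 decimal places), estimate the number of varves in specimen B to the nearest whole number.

2697 varves

Specimen A: adjusted count: 15839 − 13 + 15 = 15841 varves.
A: Mean rate = 5677.9 mm / 15841 years ≈ 0.358 mm per year.
For B, 965.4 / 0.358 = 2696.65 years ≈ 2697 varves.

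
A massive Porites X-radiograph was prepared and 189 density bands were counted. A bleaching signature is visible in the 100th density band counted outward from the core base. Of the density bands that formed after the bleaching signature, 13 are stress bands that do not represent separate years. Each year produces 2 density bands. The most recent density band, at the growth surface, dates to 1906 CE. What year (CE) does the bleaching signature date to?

Between density band 100 and the growth surface there are 189 − 100 = 89 density bands.
89 − 13 false = 76 true density bands after the bleaching signature.
Dividing by 2 density bands per year: 76 / 2 = 38 years.
1906 − 38 = 1868 CE.

1868 CE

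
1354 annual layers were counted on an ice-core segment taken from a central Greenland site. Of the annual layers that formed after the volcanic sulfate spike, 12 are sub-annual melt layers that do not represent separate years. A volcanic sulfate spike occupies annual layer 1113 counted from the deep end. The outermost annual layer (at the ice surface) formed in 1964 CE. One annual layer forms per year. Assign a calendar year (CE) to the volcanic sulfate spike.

The volcanic sulfate spike sits at annual layer 1113 from the deep end, so 1354 − 1113 = 241 annual layers formed after it.
241 − 12 false = 229 true annual layers after the volcanic sulfate spike.
1964 − 229 = 1735 CE.

1735 CE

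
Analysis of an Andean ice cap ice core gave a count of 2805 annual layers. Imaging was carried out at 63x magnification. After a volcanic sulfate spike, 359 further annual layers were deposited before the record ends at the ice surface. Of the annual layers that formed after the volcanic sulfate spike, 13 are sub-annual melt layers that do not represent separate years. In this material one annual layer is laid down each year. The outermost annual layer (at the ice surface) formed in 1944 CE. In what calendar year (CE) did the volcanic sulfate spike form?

1598 CE

359 annual layers post-date the volcanic sulfate spike.
Excluding 13 false annual layers: 359 − 13 = 346.
The annual layer at the ice surface is 1944 CE, so the volcanic sulfate spike dates to 1944 − 346 = 1598 CE.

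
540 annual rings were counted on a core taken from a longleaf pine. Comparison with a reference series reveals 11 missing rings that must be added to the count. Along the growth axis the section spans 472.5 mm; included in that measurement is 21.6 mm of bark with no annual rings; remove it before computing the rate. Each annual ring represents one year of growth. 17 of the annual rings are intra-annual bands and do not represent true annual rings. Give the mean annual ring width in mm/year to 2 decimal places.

0.84 mm/year

After corrections the count is 540 − 17 + 11 = 534 annual rings.
Net length = 472.5 − 21.6 = 450.9 mm.
450.9 mm over 534 years gives 450.9 / 534 ≈ 0.84 mm/year.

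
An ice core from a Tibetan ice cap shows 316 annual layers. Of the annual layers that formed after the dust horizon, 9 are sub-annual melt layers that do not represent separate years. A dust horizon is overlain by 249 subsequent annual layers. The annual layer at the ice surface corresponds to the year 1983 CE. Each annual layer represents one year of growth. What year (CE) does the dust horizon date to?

There are 249 annual layers younger than the dust horizon.
249 − 9 false = 240 true annual layers after the dust horizon.
The annual layer at the ice surface is 1983 CE, so the dust horizon dates to 1983 − 240 = 1743 CE.

1743 CE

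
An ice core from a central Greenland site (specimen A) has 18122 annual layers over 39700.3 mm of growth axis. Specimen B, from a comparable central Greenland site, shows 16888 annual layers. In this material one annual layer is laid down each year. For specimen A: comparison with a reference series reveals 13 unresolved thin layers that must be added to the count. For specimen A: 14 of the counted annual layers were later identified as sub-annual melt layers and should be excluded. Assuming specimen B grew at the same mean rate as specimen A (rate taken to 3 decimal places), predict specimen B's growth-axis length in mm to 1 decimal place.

37001.6 mm

Specimen A: true annual layer count = 18122 − 14 + 13 = 18121.
A: Mean rate = 39700.3 mm / 18121 years ≈ 2.191 mm/year.
For B, 2.191 mm/year × 16888 years = 37001.6 mm.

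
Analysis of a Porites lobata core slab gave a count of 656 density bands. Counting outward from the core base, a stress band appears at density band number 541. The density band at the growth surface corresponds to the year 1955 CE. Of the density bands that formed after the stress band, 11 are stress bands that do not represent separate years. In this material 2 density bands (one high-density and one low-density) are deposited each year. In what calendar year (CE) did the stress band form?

Between density band 541 and the growth surface there are 656 − 541 = 115 density bands.
Removing the 11 false density bands leaves 115 − 11 = 104 true density bands beyond the stress band.
With 2 density bands per year, 104 / 2 = 52 years.
1955 − 52 = 1903 CE.

1903 CE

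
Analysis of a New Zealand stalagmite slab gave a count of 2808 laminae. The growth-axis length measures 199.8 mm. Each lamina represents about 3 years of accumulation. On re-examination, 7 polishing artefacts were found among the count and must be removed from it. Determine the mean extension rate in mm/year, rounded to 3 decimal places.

True lamina count = 2808 − 7 = 2801.
At 3 years per lamina, 2801 × 3 = 8403 years.
Mean rate = 199.8 mm / 8403 years ≈ 0.024 mm/year.

0.024 mm/year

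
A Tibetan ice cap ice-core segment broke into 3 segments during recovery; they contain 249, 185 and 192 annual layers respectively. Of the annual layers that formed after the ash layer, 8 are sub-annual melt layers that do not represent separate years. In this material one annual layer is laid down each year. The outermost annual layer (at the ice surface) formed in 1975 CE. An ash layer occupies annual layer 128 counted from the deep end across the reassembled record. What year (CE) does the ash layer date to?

Total annual layers = 249 + 185 + 192 = 626.
Between annual layer 128 and the ice surface there are 626 − 128 = 498 annual layers.
Excluding 8 false annual layers: 498 − 8 = 490.
The annual layer at the ice surface is 1975 CE, so the ash layer dates to 1975 − 490 = 1485 CE.

1485 CE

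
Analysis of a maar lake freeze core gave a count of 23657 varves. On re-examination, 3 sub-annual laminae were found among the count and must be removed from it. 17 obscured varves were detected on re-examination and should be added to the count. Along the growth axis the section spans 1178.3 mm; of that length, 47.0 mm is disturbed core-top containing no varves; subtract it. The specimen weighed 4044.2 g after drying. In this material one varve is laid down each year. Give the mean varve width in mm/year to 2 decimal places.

0.05 mm/year

After corrections the count is 23657 − 3 + 17 = 23671 varves.
Removing the 47.0 mm offcut leaves 1178.3 − 47.0 = 1131.3 mm.
Mean rate = 1131.3 mm / 23671 years ≈ 0.05 mm/year.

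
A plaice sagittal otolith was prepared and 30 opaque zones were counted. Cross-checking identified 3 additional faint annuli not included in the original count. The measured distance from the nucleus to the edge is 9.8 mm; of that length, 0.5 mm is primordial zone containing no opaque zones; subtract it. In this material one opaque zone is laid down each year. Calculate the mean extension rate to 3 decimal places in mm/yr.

0.282 mm/yr

After corrections the count is 30 + 3 = 33 opaque zones.
Removing the 0.5 mm offcut leaves 9.8 − 0.5 = 9.3 mm.
9.3 mm over 33 years gives 9.3 / 33 ≈ 0.282 mm/yr.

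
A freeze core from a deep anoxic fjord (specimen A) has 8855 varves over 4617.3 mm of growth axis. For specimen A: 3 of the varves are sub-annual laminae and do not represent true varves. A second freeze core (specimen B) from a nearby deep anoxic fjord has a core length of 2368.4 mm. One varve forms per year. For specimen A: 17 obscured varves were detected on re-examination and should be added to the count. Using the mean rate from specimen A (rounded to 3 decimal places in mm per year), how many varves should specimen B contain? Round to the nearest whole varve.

Specimen A: after corrections the count is 8855 − 3 + 17 = 8869 varves.
A: 4617.3 mm over 8869 years gives 4617.3 / 8869 ≈ 0.521 mm/year.
For B, 2368.4 / 0.521 = 4545.87 years ≈ 4546 varves.

4546 varves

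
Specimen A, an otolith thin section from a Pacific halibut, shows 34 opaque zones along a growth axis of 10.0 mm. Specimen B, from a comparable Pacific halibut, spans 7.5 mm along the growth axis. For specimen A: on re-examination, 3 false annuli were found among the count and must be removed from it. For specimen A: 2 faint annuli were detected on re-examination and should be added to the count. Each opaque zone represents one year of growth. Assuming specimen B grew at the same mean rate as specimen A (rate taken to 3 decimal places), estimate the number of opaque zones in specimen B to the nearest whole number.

25 opaque zones

Specimen A: adjusted count: 34 − 3 + 2 = 33 opaque zones.
A: Mean rate = 10.0 mm / 33 years ≈ 0.303 mm per year.
Specimen B: 7.5 mm / 0.303 mm per year = 24.75 years ≈ 25 opaque zones.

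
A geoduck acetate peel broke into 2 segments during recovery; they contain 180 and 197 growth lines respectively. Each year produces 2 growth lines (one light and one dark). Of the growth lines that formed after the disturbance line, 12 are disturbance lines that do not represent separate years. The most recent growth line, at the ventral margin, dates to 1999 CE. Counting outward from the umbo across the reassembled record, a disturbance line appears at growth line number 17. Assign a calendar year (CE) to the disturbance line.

1825 CE

Total growth lines = 180 + 197 = 377.
Between growth line 17 and the ventral margin there are 377 − 17 = 360 growth lines.
Removing the 12 false growth lines leaves 360 − 12 = 348 true growth lines beyond the disturbance line.
Dividing by 2 growth lines per year: 348 / 2 = 174 years.
The growth line at the ventral margin is 1999 CE, so the disturbance line dates to 1999 − 174 = 1825 CE.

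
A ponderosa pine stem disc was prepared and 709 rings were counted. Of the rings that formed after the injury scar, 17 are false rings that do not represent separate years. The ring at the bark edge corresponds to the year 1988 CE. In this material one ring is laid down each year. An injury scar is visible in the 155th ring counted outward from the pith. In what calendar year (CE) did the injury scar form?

1451 CE

709 − 155 = 554 rings lie beyond the injury scar toward the bark edge.
Excluding 17 false rings: 554 − 17 = 537.
1988 − 537 = 1451 CE.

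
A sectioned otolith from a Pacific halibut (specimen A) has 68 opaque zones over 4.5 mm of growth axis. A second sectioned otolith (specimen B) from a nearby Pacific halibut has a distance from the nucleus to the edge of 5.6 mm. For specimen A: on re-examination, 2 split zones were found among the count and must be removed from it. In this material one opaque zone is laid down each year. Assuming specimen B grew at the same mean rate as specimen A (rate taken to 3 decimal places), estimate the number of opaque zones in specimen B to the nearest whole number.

82 opaque zones

Specimen A: correcting the raw count gives 68 − 2 = 66 true opaque zones.
A: 4.5 mm over 66 years gives 4.5 / 66 ≈ 0.068 mm per year.
Specimen B: 5.6 mm / 0.068 mm per year = 82.35 years ≈ 82 opaque zones.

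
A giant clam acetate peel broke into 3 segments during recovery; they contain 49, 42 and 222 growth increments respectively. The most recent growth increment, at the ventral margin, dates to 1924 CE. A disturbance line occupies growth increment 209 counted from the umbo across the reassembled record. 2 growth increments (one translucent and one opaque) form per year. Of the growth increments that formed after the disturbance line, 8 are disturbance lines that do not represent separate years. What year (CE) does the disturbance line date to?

Total growth increments = 49 + 42 + 222 = 313.
313 − 209 = 104 growth increments lie beyond the disturbance line toward the ventral margin.
Excluding 8 false growth increments: 104 − 8 = 96.
Dividing by 2 growth increments per year: 96 / 2 = 48 years.
1924 − 48 = 1876 CE.

1876 CE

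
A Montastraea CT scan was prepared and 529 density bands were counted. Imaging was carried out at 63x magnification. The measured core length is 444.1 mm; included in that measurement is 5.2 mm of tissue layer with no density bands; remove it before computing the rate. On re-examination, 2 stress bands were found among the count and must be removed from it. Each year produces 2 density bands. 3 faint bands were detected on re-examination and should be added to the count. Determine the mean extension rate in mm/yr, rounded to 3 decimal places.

True density band count = 529 − 2 + 3 = 530.
With 2 density bands per year, 530 / 2 = 265 years.
The growth record spans 444.1 − 5.2 = 438.9 mm.
Extension rate ≈ 438.9 / 265 = 1.656 mm/yr.

1.656 mm/yr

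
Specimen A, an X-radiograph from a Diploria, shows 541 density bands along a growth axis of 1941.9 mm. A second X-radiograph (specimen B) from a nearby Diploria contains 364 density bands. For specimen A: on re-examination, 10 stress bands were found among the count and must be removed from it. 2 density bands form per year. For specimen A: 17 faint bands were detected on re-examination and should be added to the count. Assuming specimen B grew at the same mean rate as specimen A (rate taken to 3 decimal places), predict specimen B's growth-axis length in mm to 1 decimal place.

Specimen A: correcting the raw count gives 541 − 10 + 17 = 548 true density bands.
Specimen A: with 2 density bands per year, 548 / 2 = 274 years.
A: 1941.9 mm over 274 years gives 1941.9 / 274 ≈ 7.087 mm per year.
Specimen B: dividing by 2 density bands per year: 364 / 2 = 182 years. Length of B = 7.087 × 182 = 1289.8 mm.

1289.8 mm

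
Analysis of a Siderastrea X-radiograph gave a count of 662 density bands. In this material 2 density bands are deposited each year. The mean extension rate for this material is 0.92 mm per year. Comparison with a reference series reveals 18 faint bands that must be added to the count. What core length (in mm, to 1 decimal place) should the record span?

Adjusted count: 662 + 18 = 680 density bands.
With 2 density bands per year, 680 / 2 = 340 years.
Predicted length = 0.92 mm/year × 340 years = 312.8 mm.

312.8 mm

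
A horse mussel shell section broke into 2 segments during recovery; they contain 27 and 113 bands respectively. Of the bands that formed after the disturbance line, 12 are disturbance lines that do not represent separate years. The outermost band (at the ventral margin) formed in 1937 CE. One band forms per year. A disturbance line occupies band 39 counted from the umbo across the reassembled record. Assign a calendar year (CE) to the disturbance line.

Total bands = 27 + 113 = 140.
140 − 39 = 101 bands lie beyond the disturbance line toward the ventral margin.
Removing the 12 false bands leaves 101 − 12 = 89 true bands beyond the disturbance line.
1937 − 89 = 1848 CE.

1848 CE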